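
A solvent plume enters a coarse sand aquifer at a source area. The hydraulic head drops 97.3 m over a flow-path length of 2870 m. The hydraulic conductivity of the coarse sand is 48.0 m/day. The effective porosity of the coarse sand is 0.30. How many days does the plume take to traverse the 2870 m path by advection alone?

Hydraulic gradient i = Δh / L = 97.3 / 2870 = 0.03390.
Darcy flux q = K · i = 48.00 × 0.03390 = 1.627 m/day.
Seepage velocity v = q / n_e = 1.627 / 0.30 = 5.424 m/day.
Travel time t = L / v = 2870 / 5.424 = 529.1 days.

529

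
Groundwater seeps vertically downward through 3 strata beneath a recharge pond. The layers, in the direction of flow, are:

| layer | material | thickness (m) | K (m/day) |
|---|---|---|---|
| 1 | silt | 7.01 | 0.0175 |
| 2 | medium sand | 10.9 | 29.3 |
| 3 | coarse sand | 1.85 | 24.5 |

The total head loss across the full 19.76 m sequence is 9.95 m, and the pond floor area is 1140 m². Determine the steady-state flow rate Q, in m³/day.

Flow is perpendicular to layering, so the layers act in series and the equivalent K is the thickness-weighted harmonic mean.
Total thickness L = 7.01 + 10.9 + 1.85 = 19.76 m.
Σ(b_i/K_i) = 7.01/0.0175 + 10.9/29.3 + 1.85/24.5 = 401.0 d.
K_eq = L / Σ(b_i/K_i) = 19.76 / 401.0 = 0.04927 m/day.
Q = K_eq · A · (Δh/L) = 0.04927 × 1140 × (9.95/19.76) = 28.29 m³/day.

28.3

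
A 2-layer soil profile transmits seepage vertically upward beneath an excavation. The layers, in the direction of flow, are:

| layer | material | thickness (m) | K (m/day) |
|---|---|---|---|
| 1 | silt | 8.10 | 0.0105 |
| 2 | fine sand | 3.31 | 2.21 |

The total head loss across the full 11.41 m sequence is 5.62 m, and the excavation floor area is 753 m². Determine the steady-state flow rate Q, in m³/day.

Flow is perpendicular to layering, so the layers act in series and the equivalent K is the thickness-weighted harmonic mean.
Total thickness L = 8.10 + 3.31 = 11.41 m.
Σ(b_i/K_i) = 8.10/0.0105 + 3.31/2.21 = 772.9 d.
K_eq = L / Σ(b_i/K_i) = 11.41 / 772.9 = 0.01476 m/day.
Q = K_eq · A · (Δh/L) = 0.01476 × 753 × (5.62/11.41) = 5.475 m³/day.

5.48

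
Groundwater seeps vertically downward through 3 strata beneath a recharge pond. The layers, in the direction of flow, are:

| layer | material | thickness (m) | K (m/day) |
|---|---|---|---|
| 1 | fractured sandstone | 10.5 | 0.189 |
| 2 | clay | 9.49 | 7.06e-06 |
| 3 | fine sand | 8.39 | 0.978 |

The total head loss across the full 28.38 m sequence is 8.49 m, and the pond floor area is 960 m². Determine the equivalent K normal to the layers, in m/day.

Flow is perpendicular to layering, so the layers act in series and the equivalent K is the thickness-weighted harmonic mean.
Total thickness L = 10.5 + 9.49 + 8.39 = 28.38 m.
Σ(b_i/K_i) = 10.5/0.189 + 9.49/7.06e-06 + 8.39/0.978 = 1.344e+06 d.
K_eq = L / Σ(b_i/K_i) = 28.38 / 1.344e+06 = 2.111e-05 m/day.

2.11e-05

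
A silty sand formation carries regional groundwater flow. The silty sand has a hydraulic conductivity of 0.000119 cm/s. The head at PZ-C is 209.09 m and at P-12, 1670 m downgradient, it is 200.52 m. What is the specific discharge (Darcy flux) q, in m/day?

Convert K: 0.000119 cm/s × 864 = 0.1028 m/day.
Hydraulic gradient i = (209.09 − 200.52) / 1670 = 8.57 / 1670 = 0.005132.
Specific discharge q = K · i = 0.1028 × 0.005132 = 0.0005276 m/day.

0.000528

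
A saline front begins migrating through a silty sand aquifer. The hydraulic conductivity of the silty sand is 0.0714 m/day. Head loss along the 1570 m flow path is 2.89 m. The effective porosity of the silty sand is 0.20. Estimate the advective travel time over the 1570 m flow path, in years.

6540

Hydraulic gradient i = Δh / L = 2.89 / 1570 = 0.001841.
Darcy flux q = K · i = 0.07140 × 0.001841 = 0.0001314 m/day.
Seepage velocity v = q / n_e = 0.0001314 / 0.20 = 0.0006572 m/day.
Travel time t = L / v = 1570 / 0.0006572 = 2.389e+06 days = 6541 years.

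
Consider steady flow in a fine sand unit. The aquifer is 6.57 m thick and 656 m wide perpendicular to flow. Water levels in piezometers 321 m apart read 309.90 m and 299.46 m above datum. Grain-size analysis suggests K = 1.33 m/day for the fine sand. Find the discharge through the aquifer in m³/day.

Cross-sectional area A = 656 × 6.57 = 4310 m².
Hydraulic gradient i = (309.90 − 299.46) / 321 = 10.44 / 321 = 0.03252.
Darcy's law: Q = K · A · i = 1.330 × 4310 × 0.03252 = 186.4 m³/day.

186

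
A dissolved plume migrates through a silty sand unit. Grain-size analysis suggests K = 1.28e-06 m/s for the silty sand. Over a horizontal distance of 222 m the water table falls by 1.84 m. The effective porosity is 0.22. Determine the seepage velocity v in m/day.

Convert K: 1.28e-06 m/s × 86400 = 0.1106 m/day.
Hydraulic gradient i = Δh / L = 1.84 / 222 = 0.008288.
Darcy flux q = K · i = 0.1106 × 0.008288 = 0.0009166 m/day.
Seepage velocity v = q / n_e = 0.0009166 / 0.22 = 0.004166 m/day.

0.00417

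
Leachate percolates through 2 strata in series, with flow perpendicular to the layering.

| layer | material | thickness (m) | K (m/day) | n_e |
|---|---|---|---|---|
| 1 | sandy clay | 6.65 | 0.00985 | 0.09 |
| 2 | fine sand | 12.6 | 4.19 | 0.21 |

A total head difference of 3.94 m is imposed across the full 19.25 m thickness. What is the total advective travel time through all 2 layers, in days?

558

With flow normal to the layers, continuity requires the same specific discharge q through every layer.
Σ(b_i/K_i) = 6.65/0.00985 + 12.6/4.19 = 678.1 d.
q = Δh / Σ(b_i/K_i) = 3.94 / 678.1 = 0.005810 m/day.
In each layer the seepage velocity is v_i = q/n_i, so the layer transit time is t_i = b_i·n_i / q:
  layer 1 (sandy clay): t_1 = 6.65 × 0.09 / 0.005810 = 103.0 d
  layer 2 (fine sand): t_2 = 12.6 × 0.21 / 0.005810 = 455.4 d
Total t = Σ t_i = 558.4 days.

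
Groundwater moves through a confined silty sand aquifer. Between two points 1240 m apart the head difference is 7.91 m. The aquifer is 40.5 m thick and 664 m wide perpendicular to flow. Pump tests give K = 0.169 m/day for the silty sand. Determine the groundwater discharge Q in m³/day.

29.0

Cross-sectional area A = 664 × 40.5 = 26892 m².
Hydraulic gradient i = Δh / L = 7.91 / 1240 = 0.006379.
Darcy's law: Q = K · A · i = 0.1690 × 26892 × 0.006379 = 28.99 m³/day.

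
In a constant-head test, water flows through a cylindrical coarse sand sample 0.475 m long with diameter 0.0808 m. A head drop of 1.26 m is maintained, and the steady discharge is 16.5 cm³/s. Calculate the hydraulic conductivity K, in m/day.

Cross-sectional area A = π·(d/2)² = π × (0.0808/2)² = 0.005128 m².
Convert discharge: 16.5 cm³/s = 1.650e-05 m³/s.
Darcy's law rearranged: K = Q·L / (A·Δh) = 1.650e-05 × 0.475 / (0.005128 × 1.26) = 0.001213 m/s = 104.8 m/day.

105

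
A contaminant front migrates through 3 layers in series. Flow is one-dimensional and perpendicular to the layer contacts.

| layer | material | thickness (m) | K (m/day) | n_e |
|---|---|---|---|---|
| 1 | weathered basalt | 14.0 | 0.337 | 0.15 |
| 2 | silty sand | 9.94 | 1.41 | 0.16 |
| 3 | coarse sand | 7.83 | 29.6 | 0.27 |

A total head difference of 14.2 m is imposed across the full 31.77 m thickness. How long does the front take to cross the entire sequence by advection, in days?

With flow normal to the layers, continuity requires the same specific discharge q through every layer.
Σ(b_i/K_i) = 14.0/0.337 + 9.94/1.41 + 7.83/29.6 = 48.86 d.
q = Δh / Σ(b_i/K_i) = 14.2 / 48.86 = 0.2906 m/day.
In each layer the seepage velocity is v_i = q/n_i, so the layer transit time is t_i = b_i·n_i / q:
  layer 1 (weathered basalt): t_1 = 14.0 × 0.15 / 0.2906 = 7.225 d
  layer 2 (silty sand): t_2 = 9.94 × 0.16 / 0.2906 = 5.472 d
  layer 3 (coarse sand): t_3 = 7.83 × 0.27 / 0.2906 = 7.274 d
Total t = Σ t_i = 19.97 days.

20.0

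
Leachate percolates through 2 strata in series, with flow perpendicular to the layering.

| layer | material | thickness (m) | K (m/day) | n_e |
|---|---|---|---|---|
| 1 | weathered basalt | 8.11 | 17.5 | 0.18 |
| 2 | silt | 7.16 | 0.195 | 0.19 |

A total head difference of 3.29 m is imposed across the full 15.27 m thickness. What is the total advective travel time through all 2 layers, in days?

With flow normal to the layers, continuity requires the same specific discharge q through every layer.
Σ(b_i/K_i) = 8.11/17.5 + 7.16/0.195 = 37.18 d.
q = Δh / Σ(b_i/K_i) = 3.29 / 37.18 = 0.08849 m/day.
In each layer the seepage velocity is v_i = q/n_i, so the layer transit time is t_i = b_i·n_i / q:
  layer 1 (weathered basalt): t_1 = 8.11 × 0.18 / 0.08849 = 16.50 d
  layer 2 (silt): t_2 = 7.16 × 0.19 / 0.08849 = 15.37 d
Total t = Σ t_i = 31.87 days.

31.9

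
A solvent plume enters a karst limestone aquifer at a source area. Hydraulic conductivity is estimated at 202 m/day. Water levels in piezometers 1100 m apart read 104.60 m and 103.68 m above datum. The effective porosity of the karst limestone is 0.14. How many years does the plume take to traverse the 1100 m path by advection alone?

Hydraulic gradient i = (104.60 − 103.68) / 1100 = 0.92 / 1100 = 0.0008364.
Darcy flux q = K · i = 202.0 × 0.0008364 = 0.1689 m/day.
Seepage velocity v = q / n_e = 0.1689 / 0.14 = 1.207 m/day.
Travel time t = L / v = 1100 / 1.207 = 911.5 days = 2.496 years.

2.50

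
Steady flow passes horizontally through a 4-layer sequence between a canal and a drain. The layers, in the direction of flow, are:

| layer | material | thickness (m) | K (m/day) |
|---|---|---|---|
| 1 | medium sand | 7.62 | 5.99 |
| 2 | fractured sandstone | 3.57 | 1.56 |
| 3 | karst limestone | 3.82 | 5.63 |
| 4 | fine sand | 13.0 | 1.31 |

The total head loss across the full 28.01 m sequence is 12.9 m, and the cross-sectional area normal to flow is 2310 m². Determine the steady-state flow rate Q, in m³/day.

2100

Flow is perpendicular to layering, so the layers act in series and the equivalent K is the thickness-weighted harmonic mean.
Total thickness L = 7.62 + 3.57 + 3.82 + 13.0 = 28.01 m.
Σ(b_i/K_i) = 7.62/5.99 + 3.57/1.56 + 3.82/5.63 + 13.0/1.31 = 14.16 d.
K_eq = L / Σ(b_i/K_i) = 28.01 / 14.16 = 1.978 m/day.
Q = K_eq · A · (Δh/L) = 1.978 × 2310 × (12.9/28.01) = 2104 m³/day.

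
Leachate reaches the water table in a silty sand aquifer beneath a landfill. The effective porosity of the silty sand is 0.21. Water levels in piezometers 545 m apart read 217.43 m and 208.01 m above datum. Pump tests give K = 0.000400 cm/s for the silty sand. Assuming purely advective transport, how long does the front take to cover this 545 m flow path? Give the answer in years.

Convert K: 0.000400 cm/s × 864 = 0.3456 m/day.
Hydraulic gradient i = (217.43 − 208.01) / 545 = 9.42 / 545 = 0.01728.
Darcy flux q = K · i = 0.3456 × 0.01728 = 0.005973 m/day.
Seepage velocity v = q / n_e = 0.005973 / 0.21 = 0.02845 m/day.
Travel time t = L / v = 545 / 0.02845 = 19160 days = 52.46 years.

52.5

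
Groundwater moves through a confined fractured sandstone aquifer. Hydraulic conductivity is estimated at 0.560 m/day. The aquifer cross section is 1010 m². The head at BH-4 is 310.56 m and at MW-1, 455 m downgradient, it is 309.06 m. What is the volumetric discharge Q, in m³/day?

Hydraulic gradient i = (310.56 − 309.06) / 455 = 1.5 / 455 = 0.003297.
Darcy's law: Q = K · A · i = 0.5600 × 1010 × 0.003297 = 1.865 m³/day.

1.86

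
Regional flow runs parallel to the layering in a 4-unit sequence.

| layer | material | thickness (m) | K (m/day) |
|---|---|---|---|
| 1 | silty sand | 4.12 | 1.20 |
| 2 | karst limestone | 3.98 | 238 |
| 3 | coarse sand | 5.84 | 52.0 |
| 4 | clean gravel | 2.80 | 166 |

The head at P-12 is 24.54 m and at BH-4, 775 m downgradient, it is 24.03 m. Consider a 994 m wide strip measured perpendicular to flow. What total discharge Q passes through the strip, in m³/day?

1130

Flow is parallel to layering, so each bed carries its own Darcy discharge and the transmissivities add.
Σ(K_i·b_i) = 1.20×4.12 + 238×3.98 + 52.0×5.84 + 166×2.80 = 1721 m²/day.
Hydraulic gradient i = (24.54 − 24.03) / 775 = 0.51 / 775 = 0.0006581.
Q = Σ(K_i·b_i) · W · i = 1721 × 994 × 0.0006581 = 1126 m³/day.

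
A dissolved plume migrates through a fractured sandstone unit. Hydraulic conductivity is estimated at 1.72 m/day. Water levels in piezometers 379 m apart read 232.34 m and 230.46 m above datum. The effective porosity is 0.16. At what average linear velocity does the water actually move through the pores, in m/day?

0.0533

Hydraulic gradient i = (232.34 − 230.46) / 379 = 1.88 / 379 = 0.004960.
Darcy flux q = K · i = 1.720 × 0.004960 = 0.008532 m/day.
Seepage velocity v = q / n_e = 0.008532 / 0.16 = 0.05332 m/day.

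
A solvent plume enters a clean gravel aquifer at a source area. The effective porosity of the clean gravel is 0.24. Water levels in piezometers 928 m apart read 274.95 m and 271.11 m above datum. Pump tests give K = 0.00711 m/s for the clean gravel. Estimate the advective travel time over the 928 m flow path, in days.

87.6

Convert K: 0.00711 m/s × 86400 = 614.3 m/day.
Hydraulic gradient i = (274.95 − 271.11) / 928 = 3.84 / 928 = 0.004138.
Darcy flux q = K · i = 614.3 × 0.004138 = 2.542 m/day.
Seepage velocity v = q / n_e = 2.542 / 0.24 = 10.59 m/day.
Travel time t = L / v = 928 / 10.59 = 87.62 days.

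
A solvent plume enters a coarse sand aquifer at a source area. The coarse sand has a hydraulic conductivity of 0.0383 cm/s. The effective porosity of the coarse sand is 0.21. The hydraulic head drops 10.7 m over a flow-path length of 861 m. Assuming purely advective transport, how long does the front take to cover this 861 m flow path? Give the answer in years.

1.20

Convert K: 0.0383 cm/s × 864 = 33.09 m/day.
Hydraulic gradient i = Δh / L = 10.7 / 861 = 0.01243.
Darcy flux q = K · i = 33.09 × 0.01243 = 0.4112 m/day.
Seepage velocity v = q / n_e = 0.4112 / 0.21 = 1.958 m/day.
Travel time t = L / v = 861 / 1.958 = 439.7 days = 1.204 years.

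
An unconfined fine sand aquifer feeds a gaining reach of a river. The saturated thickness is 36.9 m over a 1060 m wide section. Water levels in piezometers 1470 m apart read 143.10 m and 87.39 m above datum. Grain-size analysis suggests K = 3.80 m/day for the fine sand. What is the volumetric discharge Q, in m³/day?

Cross-sectional area A = 1060 × 36.9 = 39114 m².
Hydraulic gradient i = (143.10 − 87.39) / 1470 = 55.71 / 1470 = 0.03790.
Darcy's law: Q = K · A · i = 3.800 × 39114 × 0.03790 = 5633 m³/day.

5630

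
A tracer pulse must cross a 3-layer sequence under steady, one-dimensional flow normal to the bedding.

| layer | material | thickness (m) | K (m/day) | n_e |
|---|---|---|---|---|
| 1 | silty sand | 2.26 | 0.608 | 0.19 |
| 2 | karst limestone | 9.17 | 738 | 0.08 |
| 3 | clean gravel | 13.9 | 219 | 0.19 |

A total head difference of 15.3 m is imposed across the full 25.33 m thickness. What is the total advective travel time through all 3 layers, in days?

With flow normal to the layers, continuity requires the same specific discharge q through every layer.
Σ(b_i/K_i) = 2.26/0.608 + 9.17/738 + 13.9/219 = 3.793 d.
q = Δh / Σ(b_i/K_i) = 15.3 / 3.793 = 4.034 m/day.
In each layer the seepage velocity is v_i = q/n_i, so the layer transit time is t_i = b_i·n_i / q:
  layer 1 (silty sand): t_1 = 2.26 × 0.19 / 4.034 = 0.1065 d
  layer 2 (karst limestone): t_2 = 9.17 × 0.08 / 4.034 = 0.1819 d
  layer 3 (clean gravel): t_3 = 13.9 × 0.19 / 4.034 = 0.6547 d
Total t = Σ t_i = 0.9430 days.

0.943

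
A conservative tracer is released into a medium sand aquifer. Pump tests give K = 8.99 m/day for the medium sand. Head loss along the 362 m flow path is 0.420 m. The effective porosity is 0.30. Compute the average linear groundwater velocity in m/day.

Hydraulic gradient i = Δh / L = 0.420 / 362 = 0.001160.
Darcy flux q = K · i = 8.990 × 0.001160 = 0.01043 m/day.
Seepage velocity v = q / n_e = 0.01043 / 0.30 = 0.03477 m/day.

0.0348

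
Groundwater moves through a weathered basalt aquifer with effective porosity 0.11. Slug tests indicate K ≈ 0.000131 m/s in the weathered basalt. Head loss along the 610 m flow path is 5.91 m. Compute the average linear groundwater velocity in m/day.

Convert K: 0.000131 m/s × 86400 = 11.32 m/day.
Hydraulic gradient i = Δh / L = 5.91 / 610 = 0.009689.
Darcy flux q = K · i = 11.32 × 0.009689 = 0.1097 m/day.
Seepage velocity v = q / n_e = 0.1097 / 0.11 = 0.9969 m/day.

0.997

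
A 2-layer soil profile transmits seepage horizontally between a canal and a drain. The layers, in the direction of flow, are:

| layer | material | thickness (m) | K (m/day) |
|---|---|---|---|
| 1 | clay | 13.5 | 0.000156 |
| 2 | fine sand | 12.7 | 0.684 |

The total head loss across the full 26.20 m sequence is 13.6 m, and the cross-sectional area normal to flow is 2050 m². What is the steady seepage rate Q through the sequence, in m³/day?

Flow is perpendicular to layering, so the layers act in series and the equivalent K is the thickness-weighted harmonic mean.
Total thickness L = 13.5 + 12.7 = 26.20 m.
Σ(b_i/K_i) = 13.5/0.000156 + 12.7/0.684 = 86557 d.
K_eq = L / Σ(b_i/K_i) = 26.20 / 86557 = 0.0003027 m/day.
Q = K_eq · A · (Δh/L) = 0.0003027 × 2050 × (13.6/26.20) = 0.3221 m³/day.

0.322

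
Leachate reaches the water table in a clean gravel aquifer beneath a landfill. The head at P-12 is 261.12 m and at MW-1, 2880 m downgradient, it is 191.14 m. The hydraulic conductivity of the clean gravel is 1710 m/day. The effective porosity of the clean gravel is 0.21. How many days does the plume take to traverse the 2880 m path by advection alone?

Hydraulic gradient i = (261.12 − 191.14) / 2880 = 69.98 / 2880 = 0.02430.
Darcy flux q = K · i = 1710 × 0.02430 = 41.55 m/day.
Seepage velocity v = q / n_e = 41.55 / 0.21 = 197.9 m/day.
Travel time t = L / v = 2880 / 197.9 = 14.56 days.

14.6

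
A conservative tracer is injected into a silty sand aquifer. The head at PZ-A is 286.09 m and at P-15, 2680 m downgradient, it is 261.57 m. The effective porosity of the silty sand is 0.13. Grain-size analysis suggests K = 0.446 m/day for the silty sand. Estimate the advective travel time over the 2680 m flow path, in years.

Hydraulic gradient i = (286.09 − 261.57) / 2680 = 24.52 / 2680 = 0.009149.
Darcy flux q = K · i = 0.4460 × 0.009149 = 0.004081 m/day.
Seepage velocity v = q / n_e = 0.004081 / 0.13 = 0.03139 m/day.
Travel time t = L / v = 2680 / 0.03139 = 85380 days = 233.8 years.

234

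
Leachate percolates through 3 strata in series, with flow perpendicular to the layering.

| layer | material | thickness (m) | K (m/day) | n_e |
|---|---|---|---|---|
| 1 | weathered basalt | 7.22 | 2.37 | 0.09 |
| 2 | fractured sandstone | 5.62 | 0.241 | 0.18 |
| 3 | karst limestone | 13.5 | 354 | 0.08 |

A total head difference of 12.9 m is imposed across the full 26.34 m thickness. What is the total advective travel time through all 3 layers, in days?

With flow normal to the layers, continuity requires the same specific discharge q through every layer.
Σ(b_i/K_i) = 7.22/2.37 + 5.62/0.241 + 13.5/354 = 26.40 d.
q = Δh / Σ(b_i/K_i) = 12.9 / 26.40 = 0.4886 m/day.
In each layer the seepage velocity is v_i = q/n_i, so the layer transit time is t_i = b_i·n_i / q:
  layer 1 (weathered basalt): t_1 = 7.22 × 0.09 / 0.4886 = 1.330 d
  layer 2 (fractured sandstone): t_2 = 5.62 × 0.18 / 0.4886 = 2.071 d
  layer 3 (karst limestone): t_3 = 13.5 × 0.08 / 0.4886 = 2.211 d
Total t = Σ t_i = 5.611 days.

5.61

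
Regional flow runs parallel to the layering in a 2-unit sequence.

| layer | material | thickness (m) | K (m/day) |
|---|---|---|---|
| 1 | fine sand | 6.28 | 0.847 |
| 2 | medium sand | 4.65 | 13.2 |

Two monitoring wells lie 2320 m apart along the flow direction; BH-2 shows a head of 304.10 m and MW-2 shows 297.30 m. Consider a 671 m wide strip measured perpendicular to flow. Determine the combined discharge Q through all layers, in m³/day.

Flow is parallel to layering, so each bed carries its own Darcy discharge and the transmissivities add.
Σ(K_i·b_i) = 0.847×6.28 + 13.2×4.65 = 66.70 m²/day.
Hydraulic gradient i = (304.10 − 297.30) / 2320 = 6.8 / 2320 = 0.002931.
Q = Σ(K_i·b_i) · W · i = 66.70 × 671 × 0.002931 = 131.2 m³/day.

131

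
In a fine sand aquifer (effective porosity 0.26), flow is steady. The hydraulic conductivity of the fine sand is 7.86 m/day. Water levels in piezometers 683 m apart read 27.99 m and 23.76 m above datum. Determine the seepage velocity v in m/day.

Hydraulic gradient i = (27.99 − 23.76) / 683 = 4.23 / 683 = 0.006193.
Darcy flux q = K · i = 7.860 × 0.006193 = 0.04868 m/day.
Seepage velocity v = q / n_e = 0.04868 / 0.26 = 0.1872 m/day.

0.187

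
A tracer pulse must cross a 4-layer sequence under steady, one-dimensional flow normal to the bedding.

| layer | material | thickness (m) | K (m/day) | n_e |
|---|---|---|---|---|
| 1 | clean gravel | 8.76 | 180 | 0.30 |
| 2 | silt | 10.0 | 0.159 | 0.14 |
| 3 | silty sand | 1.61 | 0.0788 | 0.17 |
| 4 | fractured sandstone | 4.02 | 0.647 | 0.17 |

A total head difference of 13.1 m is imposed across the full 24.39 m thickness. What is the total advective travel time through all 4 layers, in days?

34.1

With flow normal to the layers, continuity requires the same specific discharge q through every layer.
Σ(b_i/K_i) = 8.76/180 + 10.0/0.159 + 1.61/0.0788 + 4.02/0.647 = 89.59 d.
q = Δh / Σ(b_i/K_i) = 13.1 / 89.59 = 0.1462 m/day.
In each layer the seepage velocity is v_i = q/n_i, so the layer transit time is t_i = b_i·n_i / q:
  layer 1 (clean gravel): t_1 = 8.76 × 0.30 / 0.1462 = 17.97 d
  layer 2 (silt): t_2 = 10.0 × 0.14 / 0.1462 = 9.574 d
  layer 3 (silty sand): t_3 = 1.61 × 0.17 / 0.1462 = 1.872 d
  layer 4 (fractured sandstone): t_4 = 4.02 × 0.17 / 0.1462 = 4.674 d
Total t = Σ t_i = 34.09 days.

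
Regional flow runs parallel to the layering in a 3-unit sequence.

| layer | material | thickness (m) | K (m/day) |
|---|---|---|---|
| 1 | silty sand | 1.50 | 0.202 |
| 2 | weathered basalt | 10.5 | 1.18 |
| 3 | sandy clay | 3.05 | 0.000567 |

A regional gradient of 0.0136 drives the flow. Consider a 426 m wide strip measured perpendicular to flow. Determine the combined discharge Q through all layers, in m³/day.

73.5

Flow is parallel to layering, so each bed carries its own Darcy discharge and the transmissivities add.
Σ(K_i·b_i) = 0.202×1.50 + 1.18×10.5 + 0.000567×3.05 = 12.69 m²/day.
Hydraulic gradient i = 0.0136.
Q = Σ(K_i·b_i) · W · i = 12.69 × 426 × 0.01360 = 73.55 m³/day.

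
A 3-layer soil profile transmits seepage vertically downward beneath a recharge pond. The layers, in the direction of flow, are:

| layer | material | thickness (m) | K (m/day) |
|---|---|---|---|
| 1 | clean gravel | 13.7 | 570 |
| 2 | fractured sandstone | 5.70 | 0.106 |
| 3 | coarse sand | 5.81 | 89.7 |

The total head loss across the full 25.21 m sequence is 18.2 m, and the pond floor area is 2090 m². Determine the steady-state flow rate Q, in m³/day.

Flow is perpendicular to layering, so the layers act in series and the equivalent K is the thickness-weighted harmonic mean.
Total thickness L = 13.7 + 5.70 + 5.81 = 25.21 m.
Σ(b_i/K_i) = 13.7/570 + 5.70/0.106 + 5.81/89.7 = 53.86 d.
K_eq = L / Σ(b_i/K_i) = 25.21 / 53.86 = 0.4680 m/day.
Q = K_eq · A · (Δh/L) = 0.4680 × 2090 × (18.2/25.21) = 706.2 m³/day.

706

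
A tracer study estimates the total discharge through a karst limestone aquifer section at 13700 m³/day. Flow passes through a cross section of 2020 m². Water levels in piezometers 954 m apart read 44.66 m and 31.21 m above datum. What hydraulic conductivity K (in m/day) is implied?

Hydraulic gradient i = (44.66 − 31.21) / 954 = 13.45 / 954 = 0.01410.
From Q = K·A·i, K = Q / (A·i) = 13700 / (2020 × 0.01410) = 481.1 m/day.

481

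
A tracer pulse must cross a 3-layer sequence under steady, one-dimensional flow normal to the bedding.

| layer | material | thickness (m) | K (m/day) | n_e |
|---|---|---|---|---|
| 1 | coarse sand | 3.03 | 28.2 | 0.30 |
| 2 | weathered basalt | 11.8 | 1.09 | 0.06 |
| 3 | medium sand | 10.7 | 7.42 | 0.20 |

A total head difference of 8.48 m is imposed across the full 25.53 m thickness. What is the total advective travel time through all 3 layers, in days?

5.48

With flow normal to the layers, continuity requires the same specific discharge q through every layer.
Σ(b_i/K_i) = 3.03/28.2 + 11.8/1.09 + 10.7/7.42 = 12.38 d.
q = Δh / Σ(b_i/K_i) = 8.48 / 12.38 = 0.6852 m/day.
In each layer the seepage velocity is v_i = q/n_i, so the layer transit time is t_i = b_i·n_i / q:
  layer 1 (coarse sand): t_1 = 3.03 × 0.30 / 0.6852 = 1.327 d
  layer 2 (weathered basalt): t_2 = 11.8 × 0.06 / 0.6852 = 1.033 d
  layer 3 (medium sand): t_3 = 10.7 × 0.20 / 0.6852 = 3.123 d
Total t = Σ t_i = 5.483 days.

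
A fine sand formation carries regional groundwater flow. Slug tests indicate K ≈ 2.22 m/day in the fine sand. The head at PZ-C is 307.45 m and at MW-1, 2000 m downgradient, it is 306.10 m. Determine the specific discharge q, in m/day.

0.00150

Hydraulic gradient i = (307.45 − 306.10) / 2000 = 1.35 / 2000 = 0.0006750.
Specific discharge q = K · i = 2.220 × 0.0006750 = 0.001499 m/day.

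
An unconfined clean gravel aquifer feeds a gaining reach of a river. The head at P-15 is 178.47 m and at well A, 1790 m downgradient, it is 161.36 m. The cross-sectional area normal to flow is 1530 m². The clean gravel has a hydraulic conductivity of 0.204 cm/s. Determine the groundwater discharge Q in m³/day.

2580

Convert K: 0.204 cm/s × 864 = 176.3 m/day.
Hydraulic gradient i = (178.47 − 161.36) / 1790 = 17.11 / 1790 = 0.009559.
Darcy's law: Q = K · A · i = 176.3 × 1530 × 0.009559 = 2578 m³/day.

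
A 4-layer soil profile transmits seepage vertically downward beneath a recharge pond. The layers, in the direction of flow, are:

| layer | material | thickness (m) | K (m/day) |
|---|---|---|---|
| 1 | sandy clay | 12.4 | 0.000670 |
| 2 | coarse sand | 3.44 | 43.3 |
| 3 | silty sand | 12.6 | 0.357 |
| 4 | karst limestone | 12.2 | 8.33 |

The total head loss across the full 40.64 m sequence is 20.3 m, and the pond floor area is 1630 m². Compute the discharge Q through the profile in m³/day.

Flow is perpendicular to layering, so the layers act in series and the equivalent K is the thickness-weighted harmonic mean.
Total thickness L = 12.4 + 3.44 + 12.6 + 12.2 = 40.64 m.
Σ(b_i/K_i) = 12.4/0.000670 + 3.44/43.3 + 12.6/0.357 + 12.2/8.33 = 18544 d.
K_eq = L / Σ(b_i/K_i) = 40.64 / 18544 = 0.002192 m/day.
Q = K_eq · A · (Δh/L) = 0.002192 × 1630 × (20.3/40.64) = 1.784 m³/day.

1.78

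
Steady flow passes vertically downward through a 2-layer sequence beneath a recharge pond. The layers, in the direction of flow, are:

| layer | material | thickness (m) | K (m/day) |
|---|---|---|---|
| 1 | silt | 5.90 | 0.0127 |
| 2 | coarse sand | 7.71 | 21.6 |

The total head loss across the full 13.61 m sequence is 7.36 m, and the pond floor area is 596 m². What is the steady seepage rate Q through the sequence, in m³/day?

9.44

Flow is perpendicular to layering, so the layers act in series and the equivalent K is the thickness-weighted harmonic mean.
Total thickness L = 5.90 + 7.71 = 13.61 m.
Σ(b_i/K_i) = 5.90/0.0127 + 7.71/21.6 = 464.9 d.
K_eq = L / Σ(b_i/K_i) = 13.61 / 464.9 = 0.02927 m/day.
Q = K_eq · A · (Δh/L) = 0.02927 × 596 × (7.36/13.61) = 9.435 m³/day.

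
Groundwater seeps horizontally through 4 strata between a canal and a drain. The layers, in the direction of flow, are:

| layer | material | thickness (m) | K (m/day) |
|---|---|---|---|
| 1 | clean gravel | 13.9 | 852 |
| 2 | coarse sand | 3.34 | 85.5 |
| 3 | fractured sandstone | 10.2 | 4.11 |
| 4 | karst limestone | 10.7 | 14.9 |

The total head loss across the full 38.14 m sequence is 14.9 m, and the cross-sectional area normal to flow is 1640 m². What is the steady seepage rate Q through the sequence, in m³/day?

7510

Flow is perpendicular to layering, so the layers act in series and the equivalent K is the thickness-weighted harmonic mean.
Total thickness L = 13.9 + 3.34 + 10.2 + 10.7 = 38.14 m.
Σ(b_i/K_i) = 13.9/852 + 3.34/85.5 + 10.2/4.11 + 10.7/14.9 = 3.255 d.
K_eq = L / Σ(b_i/K_i) = 38.14 / 3.255 = 11.72 m/day.
Q = K_eq · A · (Δh/L) = 11.72 × 1640 × (14.9/38.14) = 7507 m³/day.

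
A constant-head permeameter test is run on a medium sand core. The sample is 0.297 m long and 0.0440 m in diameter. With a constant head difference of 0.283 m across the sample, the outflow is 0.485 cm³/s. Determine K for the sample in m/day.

Cross-sectional area A = π·(d/2)² = π × (0.0440/2)² = 0.001521 m².
Convert discharge: 0.485 cm³/s = 4.850e-07 m³/s.
Darcy's law rearranged: K = Q·L / (A·Δh) = 4.850e-07 × 0.297 / (0.001521 × 0.283) = 0.0003347 m/s = 28.92 m/day.

28.9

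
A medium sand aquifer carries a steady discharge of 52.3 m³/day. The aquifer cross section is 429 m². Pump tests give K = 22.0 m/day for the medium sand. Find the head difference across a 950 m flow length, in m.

5.26

From Q = K·A·i, i = Q / (K·A) = 52.3 / (22.00 × 429.0) = 0.005541.
Head loss Δh = i · L = 0.005541 × 950 = 5.264 m.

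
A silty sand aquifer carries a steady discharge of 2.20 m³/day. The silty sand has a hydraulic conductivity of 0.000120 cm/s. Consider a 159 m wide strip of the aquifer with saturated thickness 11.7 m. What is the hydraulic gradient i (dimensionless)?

Convert K: 0.000120 cm/s × 864 = 0.1037 m/day.
Cross-sectional area A = 159 × 11.7 = 1860 m².
From Q = K·A·i, i = Q / (K·A) = 2.20 / (0.1037 × 1860) = 0.01141.

0.0114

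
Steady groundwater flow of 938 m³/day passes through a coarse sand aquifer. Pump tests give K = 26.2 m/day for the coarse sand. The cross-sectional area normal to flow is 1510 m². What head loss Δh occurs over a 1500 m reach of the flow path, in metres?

35.6

From Q = K·A·i, i = Q / (K·A) = 938 / (26.20 × 1510) = 0.02371.
Head loss Δh = i · L = 0.02371 × 1500 = 35.56 m.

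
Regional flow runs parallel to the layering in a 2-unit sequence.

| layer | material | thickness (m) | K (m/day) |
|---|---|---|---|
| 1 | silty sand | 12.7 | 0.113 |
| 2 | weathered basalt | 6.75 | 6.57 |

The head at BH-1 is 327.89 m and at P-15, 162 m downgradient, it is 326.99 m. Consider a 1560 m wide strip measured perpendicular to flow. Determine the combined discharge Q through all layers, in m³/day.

397

Flow is parallel to layering, so each bed carries its own Darcy discharge and the transmissivities add.
Σ(K_i·b_i) = 0.113×12.7 + 6.57×6.75 = 45.78 m²/day.
Hydraulic gradient i = (327.89 − 326.99) / 162 = 0.9 / 162 = 0.005556.
Q = Σ(K_i·b_i) · W · i = 45.78 × 1560 × 0.005556 = 396.8 m³/day.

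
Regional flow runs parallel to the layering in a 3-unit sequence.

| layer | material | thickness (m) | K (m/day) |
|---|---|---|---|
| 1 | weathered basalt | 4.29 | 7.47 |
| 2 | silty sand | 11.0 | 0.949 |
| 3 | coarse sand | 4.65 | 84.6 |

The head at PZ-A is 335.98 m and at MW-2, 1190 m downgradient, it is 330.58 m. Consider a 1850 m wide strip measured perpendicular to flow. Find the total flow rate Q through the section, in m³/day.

Flow is parallel to layering, so each bed carries its own Darcy discharge and the transmissivities add.
Σ(K_i·b_i) = 7.47×4.29 + 0.949×11.0 + 84.6×4.65 = 435.9 m²/day.
Hydraulic gradient i = (335.98 − 330.58) / 1190 = 5.4 / 1190 = 0.004538.
Q = Σ(K_i·b_i) · W · i = 435.9 × 1850 × 0.004538 = 3659 m³/day.

3660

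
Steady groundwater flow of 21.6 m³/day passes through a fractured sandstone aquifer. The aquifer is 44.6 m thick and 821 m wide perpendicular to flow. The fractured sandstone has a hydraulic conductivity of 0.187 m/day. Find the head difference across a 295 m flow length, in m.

0.931

Cross-sectional area A = 821 × 44.6 = 36617 m².
From Q = K·A·i, i = Q / (K·A) = 21.6 / (0.1870 × 36617) = 0.003155.
Head loss Δh = i · L = 0.003155 × 295 = 0.9306 m.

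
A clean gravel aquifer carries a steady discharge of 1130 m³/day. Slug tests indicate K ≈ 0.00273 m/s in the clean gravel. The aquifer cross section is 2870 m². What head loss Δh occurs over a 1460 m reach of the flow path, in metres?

2.44

Convert K: 0.00273 m/s × 86400 = 235.9 m/day.
From Q = K·A·i, i = Q / (K·A) = 1130 / (235.9 × 2870) = 0.001669.
Head loss Δh = i · L = 0.001669 × 1460 = 2.437 m.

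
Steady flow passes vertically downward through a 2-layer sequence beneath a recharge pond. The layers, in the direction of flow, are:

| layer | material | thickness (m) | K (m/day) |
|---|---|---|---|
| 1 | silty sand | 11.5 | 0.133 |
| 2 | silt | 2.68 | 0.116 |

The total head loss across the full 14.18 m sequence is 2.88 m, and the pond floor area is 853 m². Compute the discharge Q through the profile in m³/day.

Flow is perpendicular to layering, so the layers act in series and the equivalent K is the thickness-weighted harmonic mean.
Total thickness L = 11.5 + 2.68 = 14.18 m.
Σ(b_i/K_i) = 11.5/0.133 + 2.68/0.116 = 109.6 d.
K_eq = L / Σ(b_i/K_i) = 14.18 / 109.6 = 0.1294 m/day.
Q = K_eq · A · (Δh/L) = 0.1294 × 853 × (2.88/14.18) = 22.42 m³/day.

22.4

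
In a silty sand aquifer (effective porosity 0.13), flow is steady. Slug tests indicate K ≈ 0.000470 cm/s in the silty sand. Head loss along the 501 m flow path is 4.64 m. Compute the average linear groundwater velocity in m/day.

Convert K: 0.000470 cm/s × 864 = 0.4061 m/day.
Hydraulic gradient i = Δh / L = 4.64 / 501 = 0.009261.
Darcy flux q = K · i = 0.4061 × 0.009261 = 0.003761 m/day.
Seepage velocity v = q / n_e = 0.003761 / 0.13 = 0.02893 m/day.

0.0289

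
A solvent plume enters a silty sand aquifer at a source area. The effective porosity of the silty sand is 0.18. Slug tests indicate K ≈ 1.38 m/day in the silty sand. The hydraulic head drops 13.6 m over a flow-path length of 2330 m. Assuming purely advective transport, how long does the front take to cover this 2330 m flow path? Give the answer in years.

143

Hydraulic gradient i = Δh / L = 13.6 / 2330 = 0.005837.
Darcy flux q = K · i = 1.380 × 0.005837 = 0.008055 m/day.
Seepage velocity v = q / n_e = 0.008055 / 0.18 = 0.04475 m/day.
Travel time t = L / v = 2330 / 0.04475 = 52067 days = 142.6 years.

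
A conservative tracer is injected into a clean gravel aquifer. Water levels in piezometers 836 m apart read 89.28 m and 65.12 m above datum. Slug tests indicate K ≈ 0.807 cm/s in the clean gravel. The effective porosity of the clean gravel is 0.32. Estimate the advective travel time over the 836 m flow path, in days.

13.3

Convert K: 0.807 cm/s × 864 = 697.2 m/day.
Hydraulic gradient i = (89.28 − 65.12) / 836 = 24.16 / 836 = 0.02890.
Darcy flux q = K · i = 697.2 × 0.02890 = 20.15 m/day.
Seepage velocity v = q / n_e = 20.15 / 0.32 = 62.97 m/day.
Travel time t = L / v = 836 / 62.97 = 13.28 days.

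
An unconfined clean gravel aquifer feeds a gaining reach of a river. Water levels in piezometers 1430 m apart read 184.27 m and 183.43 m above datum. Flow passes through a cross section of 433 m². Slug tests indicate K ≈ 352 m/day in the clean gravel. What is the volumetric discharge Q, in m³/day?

89.5

Hydraulic gradient i = (184.27 − 183.43) / 1430 = 0.84 / 1430 = 0.0005874.
Darcy's law: Q = K · A · i = 352.0 × 433.0 × 0.0005874 = 89.53 m³/day.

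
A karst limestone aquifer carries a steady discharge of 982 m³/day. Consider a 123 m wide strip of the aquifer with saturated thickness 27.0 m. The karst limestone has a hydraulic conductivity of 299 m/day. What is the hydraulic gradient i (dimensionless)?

0.000989

Cross-sectional area A = 123 × 27.0 = 3321 m².
From Q = K·A·i, i = Q / (K·A) = 982 / (299.0 × 3321) = 0.0009889.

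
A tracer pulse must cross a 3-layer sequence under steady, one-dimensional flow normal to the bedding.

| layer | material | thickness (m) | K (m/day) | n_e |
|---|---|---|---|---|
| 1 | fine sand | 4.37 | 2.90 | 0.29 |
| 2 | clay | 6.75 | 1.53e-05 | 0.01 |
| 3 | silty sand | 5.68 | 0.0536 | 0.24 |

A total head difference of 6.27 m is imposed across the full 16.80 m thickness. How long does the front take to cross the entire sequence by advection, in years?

With flow normal to the layers, continuity requires the same specific discharge q through every layer.
Σ(b_i/K_i) = 4.37/2.90 + 6.75/1.53e-05 + 5.68/0.0536 = 4.413e+05 d.
q = Δh / Σ(b_i/K_i) = 6.27 / 4.413e+05 = 1.421e-05 m/day.
In each layer the seepage velocity is v_i = q/n_i, so the layer transit time is t_i = b_i·n_i / q:
  layer 1 (fine sand): t_1 = 4.37 × 0.29 / 1.421e-05 = 89193 d
  layer 2 (clay): t_2 = 6.75 × 0.01 / 1.421e-05 = 4751 d
  layer 3 (silty sand): t_3 = 5.68 × 0.24 / 1.421e-05 = 95942 d
Total t = Σ t_i = 1.899e+05 days = 519.9 years.

520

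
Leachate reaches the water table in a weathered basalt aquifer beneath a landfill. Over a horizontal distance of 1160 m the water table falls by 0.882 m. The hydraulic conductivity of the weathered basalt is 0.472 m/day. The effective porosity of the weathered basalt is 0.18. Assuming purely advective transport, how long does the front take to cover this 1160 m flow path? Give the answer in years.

Hydraulic gradient i = Δh / L = 0.882 / 1160 = 0.0007603.
Darcy flux q = K · i = 0.4720 × 0.0007603 = 0.0003589 m/day.
Seepage velocity v = q / n_e = 0.0003589 / 0.18 = 0.001994 m/day.
Travel time t = L / v = 1160 / 0.001994 = 5.818e+05 days = 1593 years.

1590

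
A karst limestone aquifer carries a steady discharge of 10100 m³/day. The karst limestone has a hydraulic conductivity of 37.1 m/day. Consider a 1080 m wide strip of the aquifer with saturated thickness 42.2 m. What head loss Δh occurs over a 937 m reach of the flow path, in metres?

5.60

Cross-sectional area A = 1080 × 42.2 = 45576 m².
From Q = K·A·i, i = Q / (K·A) = 10100 / (37.10 × 45576) = 0.005973.
Head loss Δh = i · L = 0.005973 × 937 = 5.597 m.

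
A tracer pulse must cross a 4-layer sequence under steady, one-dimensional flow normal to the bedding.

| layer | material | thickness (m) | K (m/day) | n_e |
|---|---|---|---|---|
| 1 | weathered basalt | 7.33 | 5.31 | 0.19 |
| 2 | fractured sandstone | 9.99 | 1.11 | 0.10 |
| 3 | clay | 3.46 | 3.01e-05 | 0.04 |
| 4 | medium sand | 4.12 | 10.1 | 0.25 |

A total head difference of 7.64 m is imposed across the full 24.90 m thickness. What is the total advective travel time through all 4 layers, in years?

147

With flow normal to the layers, continuity requires the same specific discharge q through every layer.
Σ(b_i/K_i) = 7.33/5.31 + 9.99/1.11 + 3.46/3.01e-05 + 4.12/10.1 = 1.150e+05 d.
q = Δh / Σ(b_i/K_i) = 7.64 / 1.150e+05 = 6.646e-05 m/day.
In each layer the seepage velocity is v_i = q/n_i, so the layer transit time is t_i = b_i·n_i / q:
  layer 1 (weathered basalt): t_1 = 7.33 × 0.19 / 6.646e-05 = 20956 d
  layer 2 (fractured sandstone): t_2 = 9.99 × 0.10 / 6.646e-05 = 15032 d
  layer 3 (clay): t_3 = 3.46 × 0.04 / 6.646e-05 = 2083 d
  layer 4 (medium sand): t_4 = 4.12 × 0.25 / 6.646e-05 = 15499 d
Total t = Σ t_i = 53570 days = 146.7 years.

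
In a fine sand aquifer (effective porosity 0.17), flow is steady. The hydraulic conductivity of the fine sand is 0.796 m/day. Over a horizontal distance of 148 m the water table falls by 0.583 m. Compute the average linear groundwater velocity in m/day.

Hydraulic gradient i = Δh / L = 0.583 / 148 = 0.003939.
Darcy flux q = K · i = 0.7960 × 0.003939 = 0.003136 m/day.
Seepage velocity v = q / n_e = 0.003136 / 0.17 = 0.01844 m/day.

0.0184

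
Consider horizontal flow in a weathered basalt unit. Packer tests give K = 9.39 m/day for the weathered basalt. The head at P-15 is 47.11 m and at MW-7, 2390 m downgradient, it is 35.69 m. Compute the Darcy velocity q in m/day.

Hydraulic gradient i = (47.11 − 35.69) / 2390 = 11.42 / 2390 = 0.004778.
Specific discharge q = K · i = 9.390 × 0.004778 = 0.04487 m/day.

0.0449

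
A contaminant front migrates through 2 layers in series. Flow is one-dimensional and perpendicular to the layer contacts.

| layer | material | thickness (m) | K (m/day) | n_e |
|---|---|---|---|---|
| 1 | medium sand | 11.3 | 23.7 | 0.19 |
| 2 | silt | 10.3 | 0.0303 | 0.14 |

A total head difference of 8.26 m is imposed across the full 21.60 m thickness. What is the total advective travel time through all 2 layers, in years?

With flow normal to the layers, continuity requires the same specific discharge q through every layer.
Σ(b_i/K_i) = 11.3/23.7 + 10.3/0.0303 = 340.4 d.
q = Δh / Σ(b_i/K_i) = 8.26 / 340.4 = 0.02426 m/day.
In each layer the seepage velocity is v_i = q/n_i, so the layer transit time is t_i = b_i·n_i / q:
  layer 1 (medium sand): t_1 = 11.3 × 0.19 / 0.02426 = 88.48 d
  layer 2 (silt): t_2 = 10.3 × 0.14 / 0.02426 = 59.43 d
Total t = Σ t_i = 147.9 days = 0.4050 years.

0.405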